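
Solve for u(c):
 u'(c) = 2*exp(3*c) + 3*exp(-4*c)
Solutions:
 u(c) = C1 + 2*exp(3*c)/3 - 3*exp(-4*c)/4


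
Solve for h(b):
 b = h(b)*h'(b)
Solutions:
 h(b) = -sqrt(C1 + b^2)
 h(b) = sqrt(C1 + b^2)


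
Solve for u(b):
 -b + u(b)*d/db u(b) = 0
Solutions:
 u(b) = -sqrt(C1 + b^2)
 u(b) = sqrt(C1 + b^2)


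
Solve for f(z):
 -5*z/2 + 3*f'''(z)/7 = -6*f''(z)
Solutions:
 f(z) = C1 + C2*z + C3*exp(-14*z) + 5*z^3/72 - 5*z^2/336


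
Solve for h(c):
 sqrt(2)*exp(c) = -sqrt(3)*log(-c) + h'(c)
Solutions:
 h(c) = C1 + sqrt(3)*c*log(-c) - sqrt(3)*c + sqrt(2)*exp(c)


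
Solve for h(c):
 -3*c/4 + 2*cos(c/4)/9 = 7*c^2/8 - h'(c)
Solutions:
 h(c) = C1 + 7*c^3/24 + 3*c^2/8 - 8*sin(c/4)/9


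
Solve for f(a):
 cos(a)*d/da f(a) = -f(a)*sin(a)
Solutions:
 f(a) = C1*cos(a)


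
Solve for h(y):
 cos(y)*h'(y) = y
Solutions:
 h(y) = C1 + Integral(y/cos(y), y)


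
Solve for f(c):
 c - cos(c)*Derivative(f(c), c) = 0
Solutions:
 f(c) = C1 + Integral(c/cos(c), c)


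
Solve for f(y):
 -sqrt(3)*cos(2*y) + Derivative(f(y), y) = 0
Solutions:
 f(y) = C1 + sqrt(3)*sin(2*y)/2


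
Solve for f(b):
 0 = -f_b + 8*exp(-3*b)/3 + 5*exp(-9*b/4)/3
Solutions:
 f(b) = C1 - 8*exp(-3*b)/9 - 20*exp(-9*b/4)/27


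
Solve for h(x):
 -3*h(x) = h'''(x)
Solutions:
 h(x) = C3*exp(-3^(1/3)*x) + (C1*sin(3^(5/6)*x/2) + C2*cos(3^(5/6)*x/2))*exp(3^(1/3)*x/2)


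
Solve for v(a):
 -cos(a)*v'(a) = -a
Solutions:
 v(a) = C1 + Integral(a/cos(a), a)


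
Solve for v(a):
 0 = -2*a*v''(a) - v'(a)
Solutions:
 v(a) = C1 + C2*sqrt(a)


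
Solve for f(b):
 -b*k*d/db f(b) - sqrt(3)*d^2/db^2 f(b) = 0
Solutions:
 f(b) = Piecewise((-sqrt(2)*3^(1/4)*sqrt(pi)*C1*erf(sqrt(2)*3^(3/4)*b*sqrt(k)/6)/(2*sqrt(k)) - C2, (k > 0) | (k < 0)), (-C1*b - C2, True))


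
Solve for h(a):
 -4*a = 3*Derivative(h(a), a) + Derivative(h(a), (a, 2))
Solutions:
 h(a) = C1 + C2*exp(-3*a) - 2*a^2/3 + 4*a/9


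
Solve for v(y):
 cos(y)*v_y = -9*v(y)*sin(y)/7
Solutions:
 v(y) = C1*cos(y)^(9/7)


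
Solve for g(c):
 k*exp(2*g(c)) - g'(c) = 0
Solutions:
 g(c) = log(-sqrt(-1/(C1 + c*k))) - log(2)/2
 g(c) = log(-1/(C1 + c*k))/2 - log(2)/2


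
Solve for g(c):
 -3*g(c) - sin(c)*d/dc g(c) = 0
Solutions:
 g(c) = C1*(cos(c) + 1)^(3/2)/(cos(c) - 1)^(3/2)


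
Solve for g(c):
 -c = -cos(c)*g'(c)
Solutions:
 g(c) = C1 + Integral(c/cos(c), c)


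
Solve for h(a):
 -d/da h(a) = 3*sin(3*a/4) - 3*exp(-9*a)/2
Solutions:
 h(a) = C1 + 4*cos(3*a/4) - exp(-9*a)/6


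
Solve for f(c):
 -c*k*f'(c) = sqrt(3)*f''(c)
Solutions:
 f(c) = Piecewise((-sqrt(2)*3^(1/4)*sqrt(pi)*C1*erf(sqrt(2)*3^(3/4)*c*sqrt(k)/6)/(2*sqrt(k)) - C2, (k > 0) | (k < 0)), (-C1*c - C2, True))


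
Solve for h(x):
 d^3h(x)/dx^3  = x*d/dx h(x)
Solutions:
 h(x) = C1 + Integral(C2*airyai(x) + C3*airybi(x), x)


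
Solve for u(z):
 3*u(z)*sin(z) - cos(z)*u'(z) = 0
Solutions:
 u(z) = C1/cos(z)^3


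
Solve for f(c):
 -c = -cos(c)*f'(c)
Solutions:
 f(c) = C1 + Integral(c/cos(c), c)


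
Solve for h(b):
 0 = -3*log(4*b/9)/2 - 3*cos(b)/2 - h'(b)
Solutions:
 h(b) = C1 - 3*b*log(b)/2 - 3*b*log(2) + 3*b/2 + 3*b*log(3) - 3*sin(b)/2


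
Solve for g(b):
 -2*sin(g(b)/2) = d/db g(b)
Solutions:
 g(b) = -2*acos((-C1 - exp(2*b))/(C1 - exp(2*b))) + 4*pi
 g(b) = 2*acos((-C1 - exp(2*b))/(C1 - exp(2*b)))


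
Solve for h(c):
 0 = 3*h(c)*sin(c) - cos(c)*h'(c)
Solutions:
 h(c) = C1/cos(c)^3


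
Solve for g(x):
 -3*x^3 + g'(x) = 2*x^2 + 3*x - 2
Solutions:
 g(x) = C1 + 3*x^4/4 + 2*x^3/3 + 3*x^2/2 - 2*x


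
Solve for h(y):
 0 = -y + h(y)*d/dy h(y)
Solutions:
 h(y) = -sqrt(C1 + y^2)
 h(y) = sqrt(C1 + y^2)


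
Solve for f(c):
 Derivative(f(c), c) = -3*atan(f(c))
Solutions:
 Integral(1/atan(_y), (_y, f(c))) = C1 - 3*c


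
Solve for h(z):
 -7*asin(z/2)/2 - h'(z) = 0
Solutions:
 h(z) = C1 - 7*z*asin(z/2)/2 - 7*sqrt(4 - z^2)/2


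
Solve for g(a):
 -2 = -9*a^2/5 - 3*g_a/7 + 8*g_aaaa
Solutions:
 g(a) = C1 + C4*exp(3^(1/3)*7^(2/3)*a/14) - 7*a^3/5 + 14*a/3 + (C2*sin(3^(5/6)*7^(2/3)*a/28) + C3*cos(3^(5/6)*7^(2/3)*a/28))*exp(-3^(1/3)*7^(2/3)*a/28)


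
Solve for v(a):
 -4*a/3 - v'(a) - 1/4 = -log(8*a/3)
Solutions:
 v(a) = C1 - 2*a^2/3 + a*log(a) - 5*a/4 + a*log(8/3)


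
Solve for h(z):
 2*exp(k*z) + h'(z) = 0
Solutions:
 h(z) = C1 - 2*exp(k*z)/k


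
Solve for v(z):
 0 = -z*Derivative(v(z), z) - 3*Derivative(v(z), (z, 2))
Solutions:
 v(z) = C1 + C2*erf(sqrt(6)*z/6)


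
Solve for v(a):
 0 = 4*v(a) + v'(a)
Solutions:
 v(a) = C1*exp(-4*a)


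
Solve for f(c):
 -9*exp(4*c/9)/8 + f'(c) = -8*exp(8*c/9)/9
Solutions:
 f(c) = C1 + 81*exp(4*c/9)/32 - exp(c)^(8/9)


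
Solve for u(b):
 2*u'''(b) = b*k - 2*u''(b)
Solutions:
 u(b) = C1 + C2*b + C3*exp(-b) + b^3*k/12 - b^2*k/4


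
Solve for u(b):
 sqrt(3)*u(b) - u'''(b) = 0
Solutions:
 u(b) = C3*exp(3^(1/6)*b) + (C1*sin(3^(2/3)*b/2) + C2*cos(3^(2/3)*b/2))*exp(-3^(1/6)*b/2)


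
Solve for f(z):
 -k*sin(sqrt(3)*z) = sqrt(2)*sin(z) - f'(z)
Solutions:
 f(z) = C1 - sqrt(3)*k*cos(sqrt(3)*z)/3 - sqrt(2)*cos(z)


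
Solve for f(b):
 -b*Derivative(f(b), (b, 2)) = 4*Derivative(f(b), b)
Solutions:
 f(b) = C1 + C2/b^3


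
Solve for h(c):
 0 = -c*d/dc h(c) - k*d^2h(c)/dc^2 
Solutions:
 h(c) = C1 + C2*sqrt(k)*erf(sqrt(2)*c*sqrt(1/k)/2)


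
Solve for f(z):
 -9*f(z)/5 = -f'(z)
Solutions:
 f(z) = C1*exp(9*z/5)


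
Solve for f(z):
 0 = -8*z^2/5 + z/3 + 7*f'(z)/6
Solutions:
 f(z) = C1 + 16*z^3/35 - z^2/7


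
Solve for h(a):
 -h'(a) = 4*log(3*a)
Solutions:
 h(a) = C1 - 4*a*log(a) - a*log(81) + 4*a


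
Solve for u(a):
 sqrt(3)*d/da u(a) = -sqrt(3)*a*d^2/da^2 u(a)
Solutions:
 u(a) = C1 + C2*log(a)


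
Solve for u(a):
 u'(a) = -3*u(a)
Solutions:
 u(a) = C1*exp(-3*a)


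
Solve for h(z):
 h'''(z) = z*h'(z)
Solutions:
 h(z) = C1 + Integral(C2*airyai(z) + C3*airybi(z), z)


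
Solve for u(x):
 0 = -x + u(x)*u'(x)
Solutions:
 u(x) = -sqrt(C1 + x^2)
 u(x) = sqrt(C1 + x^2)


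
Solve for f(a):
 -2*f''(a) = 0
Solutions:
 f(a) = C1 + C2*a


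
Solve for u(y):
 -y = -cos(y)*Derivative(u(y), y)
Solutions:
 u(y) = C1 + Integral(y/cos(y), y)


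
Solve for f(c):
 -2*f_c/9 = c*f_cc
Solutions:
 f(c) = C1 + C2*c^(7/9)


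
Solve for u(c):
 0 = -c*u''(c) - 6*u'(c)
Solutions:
 u(c) = C1 + C2/c^5


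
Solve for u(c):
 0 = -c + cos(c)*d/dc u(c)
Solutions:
 u(c) = C1 + Integral(c/cos(c), c)


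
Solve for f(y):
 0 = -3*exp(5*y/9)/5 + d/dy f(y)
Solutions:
 f(y) = C1 + 27*exp(5*y/9)/25


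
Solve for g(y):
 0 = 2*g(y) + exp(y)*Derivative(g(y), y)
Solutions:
 g(y) = C1*exp(2*exp(-y))


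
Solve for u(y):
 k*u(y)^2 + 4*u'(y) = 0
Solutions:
 u(y) = 4/(C1 + k*y)


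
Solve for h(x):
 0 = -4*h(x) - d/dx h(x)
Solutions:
 h(x) = C1*exp(-4*x)


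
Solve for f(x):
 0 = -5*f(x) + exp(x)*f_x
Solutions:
 f(x) = C1*exp(-5*exp(-x))


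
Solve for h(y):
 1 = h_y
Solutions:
 h(y) = C1 + y


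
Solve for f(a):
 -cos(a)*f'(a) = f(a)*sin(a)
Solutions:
 f(a) = C1*cos(a)


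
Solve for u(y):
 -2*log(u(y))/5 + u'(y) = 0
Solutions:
 li(u(y)) = C1 + 2*y/5


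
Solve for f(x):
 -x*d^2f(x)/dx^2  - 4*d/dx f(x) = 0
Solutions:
 f(x) = C1 + C2/x^3


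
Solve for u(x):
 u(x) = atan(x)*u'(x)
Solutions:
 u(x) = C1*exp(Integral(1/atan(x), x))


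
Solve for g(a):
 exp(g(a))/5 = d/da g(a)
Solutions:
 g(a) = log(-1/(C1 + a)) + log(5)


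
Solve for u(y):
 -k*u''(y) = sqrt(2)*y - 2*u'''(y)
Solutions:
 u(y) = C1 + C2*y + C3*exp(k*y/2) - sqrt(2)*y^3/(6*k) - sqrt(2)*y^2/k^2


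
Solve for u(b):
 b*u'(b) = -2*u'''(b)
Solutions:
 u(b) = C1 + Integral(C2*airyai(-2^(2/3)*b/2) + C3*airybi(-2^(2/3)*b/2), b)


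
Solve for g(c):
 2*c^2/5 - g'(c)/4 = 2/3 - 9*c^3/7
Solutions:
 g(c) = C1 + 9*c^4/7 + 8*c^3/15 - 8*c/3


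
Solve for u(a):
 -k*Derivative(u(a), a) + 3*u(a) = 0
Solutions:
 u(a) = C1*exp(3*a/k)


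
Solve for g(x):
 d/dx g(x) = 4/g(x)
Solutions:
 g(x) = -sqrt(C1 + 8*x)
 g(x) = sqrt(C1 + 8*x)


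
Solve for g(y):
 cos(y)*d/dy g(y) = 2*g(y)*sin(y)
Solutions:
 g(y) = C1/cos(y)^2


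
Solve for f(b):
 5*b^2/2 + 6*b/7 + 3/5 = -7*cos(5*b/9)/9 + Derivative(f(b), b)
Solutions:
 f(b) = C1 + 5*b^3/6 + 3*b^2/7 + 3*b/5 + 7*sin(5*b/9)/5


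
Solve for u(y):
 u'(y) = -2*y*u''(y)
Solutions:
 u(y) = C1 + C2*sqrt(y)


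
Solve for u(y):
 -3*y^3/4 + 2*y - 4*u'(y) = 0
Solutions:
 u(y) = C1 - 3*y^4/64 + y^2/4


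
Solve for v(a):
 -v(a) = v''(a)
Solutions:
 v(a) = C1*sin(a) + C2*cos(a)


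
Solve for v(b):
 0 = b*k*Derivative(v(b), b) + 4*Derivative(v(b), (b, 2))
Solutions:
 v(b) = Piecewise((-sqrt(2)*sqrt(pi)*C1*erf(sqrt(2)*b*sqrt(k)/4)/sqrt(k) - C2, (k > 0) | (k < 0)), (-C1*b - C2, True))


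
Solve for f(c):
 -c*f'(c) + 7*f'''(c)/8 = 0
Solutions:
 f(c) = C1 + Integral(C2*airyai(2*7^(2/3)*c/7) + C3*airybi(2*7^(2/3)*c/7), c)


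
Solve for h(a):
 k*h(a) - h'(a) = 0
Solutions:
 h(a) = C1*exp(a*k)


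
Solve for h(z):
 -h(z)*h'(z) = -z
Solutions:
 h(z) = -sqrt(C1 + z^2)
 h(z) = sqrt(C1 + z^2)


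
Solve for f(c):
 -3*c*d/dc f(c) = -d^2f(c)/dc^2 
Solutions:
 f(c) = C1 + C2*erfi(sqrt(6)*c/2)


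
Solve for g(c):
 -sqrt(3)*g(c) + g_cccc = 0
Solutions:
 g(c) = C1*exp(-3^(1/8)*c) + C2*exp(3^(1/8)*c) + C3*sin(3^(1/8)*c) + C4*cos(3^(1/8)*c)


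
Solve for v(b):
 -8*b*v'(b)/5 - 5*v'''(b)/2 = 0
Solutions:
 v(b) = C1 + Integral(C2*airyai(-2*10^(1/3)*b/5) + C3*airybi(-2*10^(1/3)*b/5), b)


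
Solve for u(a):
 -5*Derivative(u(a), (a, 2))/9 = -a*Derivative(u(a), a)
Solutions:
 u(a) = C1 + C2*erfi(3*sqrt(10)*a/10)


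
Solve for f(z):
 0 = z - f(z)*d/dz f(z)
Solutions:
 f(z) = -sqrt(C1 + z^2)
 f(z) = sqrt(C1 + z^2)


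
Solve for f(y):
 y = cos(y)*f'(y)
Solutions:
 f(y) = C1 + Integral(y/cos(y), y)


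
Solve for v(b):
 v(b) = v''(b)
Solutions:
 v(b) = C1*exp(-b) + C2*exp(b)


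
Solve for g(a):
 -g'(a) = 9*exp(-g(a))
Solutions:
 g(a) = log(C1 - 9*a)


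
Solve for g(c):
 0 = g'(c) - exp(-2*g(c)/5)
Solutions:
 g(c) = 5*log(-sqrt(C1 + c)) - 5*log(5) + 5*log(10)/2
 g(c) = 5*log(C1 + c)/2 - 5*log(5) + 5*log(10)/2


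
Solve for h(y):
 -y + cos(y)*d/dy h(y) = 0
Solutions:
 h(y) = C1 + Integral(y/cos(y), y)


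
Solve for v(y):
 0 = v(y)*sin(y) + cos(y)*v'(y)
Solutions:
 v(y) = C1*cos(y)


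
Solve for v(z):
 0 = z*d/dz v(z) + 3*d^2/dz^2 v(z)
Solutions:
 v(z) = C1 + C2*erf(sqrt(6)*z/6)


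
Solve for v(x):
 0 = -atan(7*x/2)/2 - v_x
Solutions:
 v(x) = C1 - x*atan(7*x/2)/2 + log(49*x^2 + 4)/14


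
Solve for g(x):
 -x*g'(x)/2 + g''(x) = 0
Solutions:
 g(x) = C1 + C2*erfi(x/2)


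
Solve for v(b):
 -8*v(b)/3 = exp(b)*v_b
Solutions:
 v(b) = C1*exp(8*exp(-b)/3)


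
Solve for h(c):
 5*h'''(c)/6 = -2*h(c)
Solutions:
 h(c) = C3*exp(c*(-12^(1/3)*5^(2/3) + 3*10^(2/3)*3^(1/3))/20)*sin(10^(2/3)*3^(5/6)*c/10) + C4*exp(c*(-12^(1/3)*5^(2/3) + 3*10^(2/3)*3^(1/3))/20)*cos(10^(2/3)*3^(5/6)*c/10) + C5*exp(-c*(12^(1/3)*5^(2/3) + 3*10^(2/3)*3^(1/3))/20) + (C1*sin(10^(2/3)*3^(5/6)*c/10) + C2*cos(10^(2/3)*3^(5/6)*c/10))*exp(12^(1/3)*5^(2/3)*c/10)


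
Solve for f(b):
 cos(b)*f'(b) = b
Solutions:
 f(b) = C1 + Integral(b/cos(b), b)


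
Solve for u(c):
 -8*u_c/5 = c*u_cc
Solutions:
 u(c) = C1 + C2/c^(3/5)


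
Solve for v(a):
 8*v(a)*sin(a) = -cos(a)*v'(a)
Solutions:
 v(a) = C1*cos(a)^8


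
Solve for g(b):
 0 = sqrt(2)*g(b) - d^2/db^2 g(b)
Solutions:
 g(b) = C1*exp(-2^(1/4)*b) + C2*exp(2^(1/4)*b)


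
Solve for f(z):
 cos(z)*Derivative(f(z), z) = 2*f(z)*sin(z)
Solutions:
 f(z) = C1/cos(z)^2


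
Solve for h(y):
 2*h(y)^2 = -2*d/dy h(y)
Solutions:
 h(y) = 1/(C1 + y)


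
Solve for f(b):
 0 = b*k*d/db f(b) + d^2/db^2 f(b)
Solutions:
 f(b) = Piecewise((-sqrt(2)*sqrt(pi)*C1*erf(sqrt(2)*b*sqrt(k)/2)/(2*sqrt(k)) - C2, (k > 0) | (k < 0)), (-C1*b - C2, True))


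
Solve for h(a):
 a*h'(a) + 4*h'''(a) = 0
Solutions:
 h(a) = C1 + Integral(C2*airyai(-2^(1/3)*a/2) + C3*airybi(-2^(1/3)*a/2), a)


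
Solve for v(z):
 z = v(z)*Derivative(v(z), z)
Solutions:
 v(z) = -sqrt(C1 + z^2)
 v(z) = sqrt(C1 + z^2)


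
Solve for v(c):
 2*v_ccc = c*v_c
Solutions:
 v(c) = C1 + Integral(C2*airyai(2^(2/3)*c/2) + C3*airybi(2^(2/3)*c/2), c)


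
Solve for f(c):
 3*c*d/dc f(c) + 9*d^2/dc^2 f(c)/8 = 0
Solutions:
 f(c) = C1 + C2*erf(2*sqrt(3)*c/3)


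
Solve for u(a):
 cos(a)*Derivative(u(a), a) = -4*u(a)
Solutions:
 u(a) = C1*(sin(a)^2 - 2*sin(a) + 1)/(sin(a)^2 + 2*sin(a) + 1)


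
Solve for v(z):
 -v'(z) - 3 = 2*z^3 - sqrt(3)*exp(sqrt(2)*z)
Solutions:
 v(z) = C1 - z^4/2 - 3*z + sqrt(6)*exp(sqrt(2)*z)/2


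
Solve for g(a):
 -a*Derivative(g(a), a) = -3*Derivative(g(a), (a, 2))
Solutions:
 g(a) = C1 + C2*erfi(sqrt(6)*a/6)


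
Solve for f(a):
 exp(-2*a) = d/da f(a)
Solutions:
 f(a) = C1 - exp(-2*a)/2


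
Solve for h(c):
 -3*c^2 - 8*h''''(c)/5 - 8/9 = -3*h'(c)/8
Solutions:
 h(c) = C1 + C4*exp(15^(1/3)*c/4) + 8*c^3/3 + 64*c/27 + (C2*sin(3^(5/6)*5^(1/3)*c/8) + C3*cos(3^(5/6)*5^(1/3)*c/8))*exp(-15^(1/3)*c/8)


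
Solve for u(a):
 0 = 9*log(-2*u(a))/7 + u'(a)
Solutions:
 7*Integral(1/(log(-_y) + log(2)), (_y, u(a)))/9 = C1 - a


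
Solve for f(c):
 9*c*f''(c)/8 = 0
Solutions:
 f(c) = C1 + C2*c


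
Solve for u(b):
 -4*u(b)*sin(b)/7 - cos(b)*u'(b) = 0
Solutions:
 u(b) = C1*cos(b)^(4/7)


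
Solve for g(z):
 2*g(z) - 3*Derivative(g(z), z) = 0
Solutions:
 g(z) = C1*exp(2*z/3)


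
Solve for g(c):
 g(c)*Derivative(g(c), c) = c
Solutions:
 g(c) = -sqrt(C1 + c^2)
 g(c) = sqrt(C1 + c^2)


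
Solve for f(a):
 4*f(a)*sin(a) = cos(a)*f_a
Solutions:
 f(a) = C1/cos(a)^4


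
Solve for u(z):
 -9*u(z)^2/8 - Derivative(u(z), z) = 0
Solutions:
 u(z) = 8/(C1 + 9*z)


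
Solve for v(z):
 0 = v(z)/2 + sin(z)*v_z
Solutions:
 v(z) = C1*(cos(z) + 1)^(1/4)/(cos(z) - 1)^(1/4)


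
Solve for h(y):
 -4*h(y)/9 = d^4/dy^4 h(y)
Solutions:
 h(y) = (C1*sin(sqrt(3)*y/3) + C2*cos(sqrt(3)*y/3))*exp(-sqrt(3)*y/3) + (C3*sin(sqrt(3)*y/3) + C4*cos(sqrt(3)*y/3))*exp(sqrt(3)*y/3)


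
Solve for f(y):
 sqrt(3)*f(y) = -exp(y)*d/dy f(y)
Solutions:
 f(y) = C1*exp(sqrt(3)*exp(-y))


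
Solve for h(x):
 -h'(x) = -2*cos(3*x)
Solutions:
 h(x) = C1 + 2*sin(3*x)/3


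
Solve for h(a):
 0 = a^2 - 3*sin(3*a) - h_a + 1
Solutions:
 h(a) = C1 + a^3/3 + a + cos(3*a)


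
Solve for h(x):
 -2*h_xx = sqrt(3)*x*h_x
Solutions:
 h(x) = C1 + C2*erf(3^(1/4)*x/2)


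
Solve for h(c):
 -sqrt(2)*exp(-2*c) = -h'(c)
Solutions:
 h(c) = C1 - sqrt(2)*exp(-2*c)/2


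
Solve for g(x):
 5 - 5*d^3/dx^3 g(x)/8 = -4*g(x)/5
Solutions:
 g(x) = C3*exp(2*2^(2/3)*5^(1/3)*x/5) + (C1*sin(2^(2/3)*sqrt(3)*5^(1/3)*x/5) + C2*cos(2^(2/3)*sqrt(3)*5^(1/3)*x/5))*exp(-2^(2/3)*5^(1/3)*x/5) - 25/4


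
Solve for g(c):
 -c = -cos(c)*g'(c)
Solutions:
 g(c) = C1 + Integral(c/cos(c), c)


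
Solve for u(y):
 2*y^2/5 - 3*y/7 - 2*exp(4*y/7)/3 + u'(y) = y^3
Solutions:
 u(y) = C1 + y^4/4 - 2*y^3/15 + 3*y^2/14 + 7*exp(4*y/7)/6


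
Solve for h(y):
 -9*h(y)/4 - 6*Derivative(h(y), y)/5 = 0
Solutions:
 h(y) = C1*exp(-15*y/8)


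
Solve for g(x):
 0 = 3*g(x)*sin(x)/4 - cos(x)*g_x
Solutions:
 g(x) = C1/cos(x)^(3/4)


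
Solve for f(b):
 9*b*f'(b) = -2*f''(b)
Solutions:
 f(b) = C1 + C2*erf(3*b/2)


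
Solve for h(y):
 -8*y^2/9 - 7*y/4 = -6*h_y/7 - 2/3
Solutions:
 h(y) = C1 + 28*y^3/81 + 49*y^2/48 - 7*y/9


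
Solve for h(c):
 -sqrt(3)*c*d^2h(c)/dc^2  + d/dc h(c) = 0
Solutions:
 h(c) = C1 + C2*c^(sqrt(3)/3 + 1)


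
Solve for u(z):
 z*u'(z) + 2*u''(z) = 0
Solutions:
 u(z) = C1 + C2*erf(z/2)


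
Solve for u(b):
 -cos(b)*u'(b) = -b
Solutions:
 u(b) = C1 + Integral(b/cos(b), b)


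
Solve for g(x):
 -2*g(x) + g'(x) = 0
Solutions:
 g(x) = C1*exp(2*x)


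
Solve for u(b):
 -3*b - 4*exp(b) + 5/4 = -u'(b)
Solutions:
 u(b) = C1 + 3*b^2/2 - 5*b/4 + 4*exp(b)


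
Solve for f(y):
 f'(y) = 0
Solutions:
 f(y) = C1


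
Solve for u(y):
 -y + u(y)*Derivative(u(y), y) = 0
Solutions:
 u(y) = -sqrt(C1 + y^2)
 u(y) = sqrt(C1 + y^2)


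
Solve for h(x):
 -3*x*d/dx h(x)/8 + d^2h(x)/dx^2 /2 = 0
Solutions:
 h(x) = C1 + C2*erfi(sqrt(6)*x/4)


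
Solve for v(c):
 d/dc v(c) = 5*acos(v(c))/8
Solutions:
 Integral(1/acos(_y), (_y, v(c))) = C1 + 5*c/8


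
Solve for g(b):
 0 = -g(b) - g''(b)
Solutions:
 g(b) = C1*sin(b) + C2*cos(b)


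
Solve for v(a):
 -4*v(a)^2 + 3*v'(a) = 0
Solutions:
 v(a) = -3/(C1 + 4*a)


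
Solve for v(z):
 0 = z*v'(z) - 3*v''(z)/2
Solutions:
 v(z) = C1 + C2*erfi(sqrt(3)*z/3)


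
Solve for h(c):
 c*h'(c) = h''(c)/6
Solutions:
 h(c) = C1 + C2*erfi(sqrt(3)*c)


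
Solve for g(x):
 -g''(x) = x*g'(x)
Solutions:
 g(x) = C1 + C2*erf(sqrt(2)*x/2)


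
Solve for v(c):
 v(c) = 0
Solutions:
 v(c) = 0


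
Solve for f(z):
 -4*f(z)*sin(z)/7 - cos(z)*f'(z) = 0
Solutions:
 f(z) = C1*cos(z)^(4/7)


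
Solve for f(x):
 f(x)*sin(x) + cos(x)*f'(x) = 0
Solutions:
 f(x) = C1*cos(x)


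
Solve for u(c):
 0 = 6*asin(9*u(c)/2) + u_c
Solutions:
 Integral(1/asin(9*_y/2), (_y, u(c))) = C1 - 6*c


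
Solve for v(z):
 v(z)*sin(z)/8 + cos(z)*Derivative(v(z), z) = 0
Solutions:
 v(z) = C1*cos(z)^(1/8)


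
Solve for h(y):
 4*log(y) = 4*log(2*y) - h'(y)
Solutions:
 h(y) = C1 + 4*y*log(2)


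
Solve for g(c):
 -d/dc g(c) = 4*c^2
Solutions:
 g(c) = C1 - 4*c^3/3


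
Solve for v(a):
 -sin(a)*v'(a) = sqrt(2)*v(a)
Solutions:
 v(a) = C1*(cos(a) + 1)^(sqrt(2)/2)/(cos(a) - 1)^(sqrt(2)/2)


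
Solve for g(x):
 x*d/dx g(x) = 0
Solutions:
 g(x) = C1


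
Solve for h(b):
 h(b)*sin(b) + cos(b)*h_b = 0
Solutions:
 h(b) = C1*cos(b)


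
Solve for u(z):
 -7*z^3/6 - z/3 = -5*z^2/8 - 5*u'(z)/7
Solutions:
 u(z) = C1 + 49*z^4/120 - 7*z^3/24 + 7*z^2/30


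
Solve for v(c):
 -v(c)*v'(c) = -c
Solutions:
 v(c) = -sqrt(C1 + c^2)
 v(c) = sqrt(C1 + c^2)


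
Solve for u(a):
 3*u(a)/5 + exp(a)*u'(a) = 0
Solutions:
 u(a) = C1*exp(3*exp(-a)/5)


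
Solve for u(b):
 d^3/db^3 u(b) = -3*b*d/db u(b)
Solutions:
 u(b) = C1 + Integral(C2*airyai(-3^(1/3)*b) + C3*airybi(-3^(1/3)*b), b)


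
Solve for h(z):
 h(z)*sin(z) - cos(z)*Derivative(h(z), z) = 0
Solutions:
 h(z) = C1/cos(z)


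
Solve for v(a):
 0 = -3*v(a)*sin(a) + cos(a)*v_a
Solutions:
 v(a) = C1/cos(a)^3


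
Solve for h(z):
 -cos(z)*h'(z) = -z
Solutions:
 h(z) = C1 + Integral(z/cos(z), z)


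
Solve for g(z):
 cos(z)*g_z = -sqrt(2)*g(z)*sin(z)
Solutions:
 g(z) = C1*cos(z)^(sqrt(2))


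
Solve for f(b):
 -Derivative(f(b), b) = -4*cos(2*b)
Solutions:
 f(b) = C1 + 2*sin(2*b)


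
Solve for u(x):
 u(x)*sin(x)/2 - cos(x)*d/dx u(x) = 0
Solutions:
 u(x) = C1/sqrt(cos(x))


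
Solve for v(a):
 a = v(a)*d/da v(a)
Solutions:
 v(a) = -sqrt(C1 + a^2)
 v(a) = sqrt(C1 + a^2)


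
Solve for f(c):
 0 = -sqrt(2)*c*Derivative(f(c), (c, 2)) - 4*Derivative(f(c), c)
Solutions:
 f(c) = C1 + C2*c^(1 - 2*sqrt(2))


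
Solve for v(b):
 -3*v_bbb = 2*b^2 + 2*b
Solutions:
 v(b) = C1 + C2*b + C3*b^2 - b^5/90 - b^4/36


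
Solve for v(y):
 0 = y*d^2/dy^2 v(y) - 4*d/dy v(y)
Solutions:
 v(y) = C1 + C2*y^5


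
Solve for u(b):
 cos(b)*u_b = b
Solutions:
 u(b) = C1 + Integral(b/cos(b), b)


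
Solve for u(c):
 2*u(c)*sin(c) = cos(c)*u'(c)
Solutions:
 u(c) = C1/cos(c)^2


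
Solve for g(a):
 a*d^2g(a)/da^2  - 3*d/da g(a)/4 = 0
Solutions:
 g(a) = C1 + C2*a^(7/4)


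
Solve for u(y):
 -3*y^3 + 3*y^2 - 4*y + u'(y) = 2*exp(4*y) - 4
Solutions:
 u(y) = C1 + 3*y^4/4 - y^3 + 2*y^2 - 4*y + exp(4*y)/2


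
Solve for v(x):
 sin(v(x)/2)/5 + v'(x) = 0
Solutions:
 x/5 + log(cos(v(x)/2) - 1) - log(cos(v(x)/2) + 1) = C1


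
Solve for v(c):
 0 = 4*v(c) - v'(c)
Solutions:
 v(c) = C1*exp(4*c)


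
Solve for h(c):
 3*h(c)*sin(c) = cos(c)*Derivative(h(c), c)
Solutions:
 h(c) = C1/cos(c)^3


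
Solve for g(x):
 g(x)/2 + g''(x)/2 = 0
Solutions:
 g(x) = C1*sin(x) + C2*cos(x)


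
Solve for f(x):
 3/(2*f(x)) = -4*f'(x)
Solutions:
 f(x) = -sqrt(C1 - 3*x)/2
 f(x) = sqrt(C1 - 3*x)/2


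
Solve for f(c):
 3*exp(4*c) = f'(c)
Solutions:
 f(c) = C1 + 3*exp(4*c)/4


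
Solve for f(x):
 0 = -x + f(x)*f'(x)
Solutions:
 f(x) = -sqrt(C1 + x^2)
 f(x) = sqrt(C1 + x^2)


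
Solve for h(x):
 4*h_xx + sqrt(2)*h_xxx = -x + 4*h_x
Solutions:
 h(x) = C1 + C2*exp(sqrt(2)*x*(-1 + sqrt(1 + sqrt(2)))) + C3*exp(-sqrt(2)*x*(1 + sqrt(1 + sqrt(2)))) + x^2/8 + x/4


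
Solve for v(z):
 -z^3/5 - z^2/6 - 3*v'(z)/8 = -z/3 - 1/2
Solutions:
 v(z) = C1 - 2*z^4/15 - 4*z^3/27 + 4*z^2/9 + 4*z/3


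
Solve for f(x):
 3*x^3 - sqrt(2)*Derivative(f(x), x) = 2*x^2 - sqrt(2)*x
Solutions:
 f(x) = C1 + 3*sqrt(2)*x^4/8 - sqrt(2)*x^3/3 + x^2/2


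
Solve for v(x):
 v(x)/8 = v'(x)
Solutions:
 v(x) = C1*exp(x/8)


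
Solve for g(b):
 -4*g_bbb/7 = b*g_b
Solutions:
 g(b) = C1 + Integral(C2*airyai(-14^(1/3)*b/2) + C3*airybi(-14^(1/3)*b/2), b)


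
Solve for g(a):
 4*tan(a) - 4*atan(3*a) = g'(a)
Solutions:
 g(a) = C1 - 4*a*atan(3*a) + 2*log(9*a^2 + 1)/3 - 4*log(cos(a))


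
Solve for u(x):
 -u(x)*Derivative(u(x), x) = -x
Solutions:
 u(x) = -sqrt(C1 + x^2)
 u(x) = sqrt(C1 + x^2)


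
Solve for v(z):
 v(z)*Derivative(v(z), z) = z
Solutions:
 v(z) = -sqrt(C1 + z^2)
 v(z) = sqrt(C1 + z^2)


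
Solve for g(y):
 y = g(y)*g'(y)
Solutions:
 g(y) = -sqrt(C1 + y^2)
 g(y) = sqrt(C1 + y^2)


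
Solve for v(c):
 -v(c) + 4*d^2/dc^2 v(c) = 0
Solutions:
 v(c) = C1*exp(-c/2) + C2*exp(c/2)


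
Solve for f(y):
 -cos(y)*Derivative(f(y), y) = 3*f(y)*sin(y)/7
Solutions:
 f(y) = C1*cos(y)^(3/7)


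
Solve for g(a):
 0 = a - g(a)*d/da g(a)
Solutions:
 g(a) = -sqrt(C1 + a^2)
 g(a) = sqrt(C1 + a^2)


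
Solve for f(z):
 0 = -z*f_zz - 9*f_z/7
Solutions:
 f(z) = C1 + C2/z^(2/7)


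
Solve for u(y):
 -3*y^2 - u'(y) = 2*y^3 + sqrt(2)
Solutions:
 u(y) = C1 - y^4/2 - y^3 - sqrt(2)*y


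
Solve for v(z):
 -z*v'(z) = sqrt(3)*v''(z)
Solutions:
 v(z) = C1 + C2*erf(sqrt(2)*3^(3/4)*z/6)


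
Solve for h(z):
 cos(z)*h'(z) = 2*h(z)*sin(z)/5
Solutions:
 h(z) = C1/cos(z)^(2/5)


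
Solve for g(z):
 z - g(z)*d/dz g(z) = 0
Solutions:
 g(z) = -sqrt(C1 + z^2)
 g(z) = sqrt(C1 + z^2)


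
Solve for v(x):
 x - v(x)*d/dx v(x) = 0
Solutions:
 v(x) = -sqrt(C1 + x^2)
 v(x) = sqrt(C1 + x^2)


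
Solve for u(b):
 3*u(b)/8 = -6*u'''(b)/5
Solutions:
 u(b) = C3*exp(-2^(2/3)*5^(1/3)*b/4) + (C1*sin(2^(2/3)*sqrt(3)*5^(1/3)*b/8) + C2*cos(2^(2/3)*sqrt(3)*5^(1/3)*b/8))*exp(2^(2/3)*5^(1/3)*b/8)


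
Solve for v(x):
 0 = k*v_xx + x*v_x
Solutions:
 v(x) = C1 + C2*sqrt(k)*erf(sqrt(2)*x*sqrt(1/k)/2)


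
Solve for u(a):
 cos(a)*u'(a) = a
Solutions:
 u(a) = C1 + Integral(a/cos(a), a)


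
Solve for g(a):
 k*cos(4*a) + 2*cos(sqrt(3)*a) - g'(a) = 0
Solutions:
 g(a) = C1 + k*sin(4*a)/4 + 2*sqrt(3)*sin(sqrt(3)*a)/3


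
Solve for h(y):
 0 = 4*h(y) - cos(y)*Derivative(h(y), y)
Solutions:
 h(y) = C1*(sin(y)^2 + 2*sin(y) + 1)/(sin(y)^2 - 2*sin(y) + 1)


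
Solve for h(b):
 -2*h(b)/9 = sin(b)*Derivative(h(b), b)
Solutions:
 h(b) = C1*(cos(b) + 1)^(1/9)/(cos(b) - 1)^(1/9)


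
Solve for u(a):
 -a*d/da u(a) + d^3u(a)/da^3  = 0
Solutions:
 u(a) = C1 + Integral(C2*airyai(a) + C3*airybi(a), a)


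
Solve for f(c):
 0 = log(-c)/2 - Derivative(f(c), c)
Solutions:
 f(c) = C1 + c*log(-c)/2 - c/2


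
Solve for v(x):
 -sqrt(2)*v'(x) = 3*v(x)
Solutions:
 v(x) = C1*exp(-3*sqrt(2)*x/2)


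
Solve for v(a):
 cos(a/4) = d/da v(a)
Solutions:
 v(a) = C1 + 4*sin(a/4)


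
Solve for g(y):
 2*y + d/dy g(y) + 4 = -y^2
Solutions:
 g(y) = C1 - y^3/3 - y^2 - 4*y


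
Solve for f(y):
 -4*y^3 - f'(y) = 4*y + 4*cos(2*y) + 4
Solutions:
 f(y) = C1 - y^4 - 2*y^2 - 4*y - 2*sin(2*y)


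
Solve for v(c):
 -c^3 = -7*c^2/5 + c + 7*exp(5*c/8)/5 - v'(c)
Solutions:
 v(c) = C1 + c^4/4 - 7*c^3/15 + c^2/2 + 56*exp(5*c/8)/25


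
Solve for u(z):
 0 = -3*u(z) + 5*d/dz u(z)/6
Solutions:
 u(z) = C1*exp(18*z/5)


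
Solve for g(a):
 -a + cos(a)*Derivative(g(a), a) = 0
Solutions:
 g(a) = C1 + Integral(a/cos(a), a)


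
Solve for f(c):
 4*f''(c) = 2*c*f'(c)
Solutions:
 f(c) = C1 + C2*erfi(c/2)


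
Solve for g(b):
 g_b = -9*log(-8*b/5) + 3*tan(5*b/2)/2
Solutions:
 g(b) = C1 - 9*b*log(-b) - 27*b*log(2) + 9*b + 9*b*log(5) - 3*log(cos(5*b/2))/5


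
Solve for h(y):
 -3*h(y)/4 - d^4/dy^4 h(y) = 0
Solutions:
 h(y) = (C1*sin(3^(1/4)*y/2) + C2*cos(3^(1/4)*y/2))*exp(-3^(1/4)*y/2) + (C3*sin(3^(1/4)*y/2) + C4*cos(3^(1/4)*y/2))*exp(3^(1/4)*y/2)


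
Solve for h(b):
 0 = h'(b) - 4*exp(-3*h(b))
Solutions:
 h(b) = log(C1 + 12*b)/3
 h(b) = log((-3^(1/3) - 3^(5/6)*I)*(C1 + 4*b)^(1/3)/2)
 h(b) = log((-3^(1/3) + 3^(5/6)*I)*(C1 + 4*b)^(1/3)/2)


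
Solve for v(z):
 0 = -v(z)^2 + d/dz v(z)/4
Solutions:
 v(z) = -1/(C1 + 4*z)


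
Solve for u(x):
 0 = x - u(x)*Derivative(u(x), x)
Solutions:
 u(x) = -sqrt(C1 + x^2)
 u(x) = sqrt(C1 + x^2)


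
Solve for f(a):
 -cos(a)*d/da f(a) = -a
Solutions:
 f(a) = C1 + Integral(a/cos(a), a)


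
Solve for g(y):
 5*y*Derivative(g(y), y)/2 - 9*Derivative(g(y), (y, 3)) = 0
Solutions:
 g(y) = C1 + Integral(C2*airyai(60^(1/3)*y/6) + C3*airybi(60^(1/3)*y/6), y)


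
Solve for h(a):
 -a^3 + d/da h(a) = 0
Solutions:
 h(a) = C1 + a^4/4


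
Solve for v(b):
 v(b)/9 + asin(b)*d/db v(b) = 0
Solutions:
 v(b) = C1*exp(-Integral(1/asin(b), b)/9)


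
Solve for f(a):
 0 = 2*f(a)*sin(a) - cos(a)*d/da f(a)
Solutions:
 f(a) = C1/cos(a)^2


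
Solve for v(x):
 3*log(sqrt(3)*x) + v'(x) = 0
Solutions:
 v(x) = C1 - 3*x*log(x) - 3*x*log(3)/2 + 3*x


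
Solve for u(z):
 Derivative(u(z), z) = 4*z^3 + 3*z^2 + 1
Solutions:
 u(z) = C1 + z^4 + z^3 + z


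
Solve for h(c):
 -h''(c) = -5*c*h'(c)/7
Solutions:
 h(c) = C1 + C2*erfi(sqrt(70)*c/14)


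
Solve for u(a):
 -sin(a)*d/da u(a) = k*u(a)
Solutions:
 u(a) = C1*exp(k*(-log(cos(a) - 1) + log(cos(a) + 1))/2)


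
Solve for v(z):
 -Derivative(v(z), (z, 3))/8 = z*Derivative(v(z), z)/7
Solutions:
 v(z) = C1 + Integral(C2*airyai(-2*7^(2/3)*z/7) + C3*airybi(-2*7^(2/3)*z/7), z)


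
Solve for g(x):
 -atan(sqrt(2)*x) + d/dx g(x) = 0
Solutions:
 g(x) = C1 + x*atan(sqrt(2)*x) - sqrt(2)*log(2*x^2 + 1)/4


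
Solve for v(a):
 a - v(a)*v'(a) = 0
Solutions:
 v(a) = -sqrt(C1 + a^2)
 v(a) = sqrt(C1 + a^2)


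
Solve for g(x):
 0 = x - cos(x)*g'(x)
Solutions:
 g(x) = C1 + Integral(x/cos(x), x)


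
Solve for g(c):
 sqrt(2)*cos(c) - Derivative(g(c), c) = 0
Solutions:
 g(c) = C1 + sqrt(2)*sin(c)


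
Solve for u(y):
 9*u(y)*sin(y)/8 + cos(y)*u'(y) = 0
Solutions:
 u(y) = C1*cos(y)^(9/8)


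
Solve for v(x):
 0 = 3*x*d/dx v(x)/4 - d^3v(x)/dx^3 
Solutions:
 v(x) = C1 + Integral(C2*airyai(6^(1/3)*x/2) + C3*airybi(6^(1/3)*x/2), x)


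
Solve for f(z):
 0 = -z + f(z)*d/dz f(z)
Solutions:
 f(z) = -sqrt(C1 + z^2)
 f(z) = sqrt(C1 + z^2)


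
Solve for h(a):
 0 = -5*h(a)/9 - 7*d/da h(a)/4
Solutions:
 h(a) = C1*exp(-20*a/63)


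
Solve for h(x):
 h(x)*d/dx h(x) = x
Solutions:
 h(x) = -sqrt(C1 + x^2)
 h(x) = sqrt(C1 + x^2)


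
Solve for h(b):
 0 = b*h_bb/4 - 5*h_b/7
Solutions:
 h(b) = C1 + C2*b^(27/7)


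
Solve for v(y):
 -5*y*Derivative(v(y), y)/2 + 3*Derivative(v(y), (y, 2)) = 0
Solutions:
 v(y) = C1 + C2*erfi(sqrt(15)*y/6)


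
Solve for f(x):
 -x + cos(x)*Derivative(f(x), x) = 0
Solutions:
 f(x) = C1 + Integral(x/cos(x), x)


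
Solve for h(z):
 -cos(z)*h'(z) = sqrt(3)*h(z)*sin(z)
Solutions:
 h(z) = C1*cos(z)^(sqrt(3))


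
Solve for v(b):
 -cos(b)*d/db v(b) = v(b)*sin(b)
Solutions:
 v(b) = C1*cos(b)


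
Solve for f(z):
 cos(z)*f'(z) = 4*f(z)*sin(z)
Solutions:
 f(z) = C1/cos(z)^4


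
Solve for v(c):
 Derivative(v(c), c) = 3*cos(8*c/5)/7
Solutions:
 v(c) = C1 + 15*sin(8*c/5)/56


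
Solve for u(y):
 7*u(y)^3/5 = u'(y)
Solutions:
 u(y) = -sqrt(10)*sqrt(-1/(C1 + 7*y))/2
 u(y) = sqrt(10)*sqrt(-1/(C1 + 7*y))/2


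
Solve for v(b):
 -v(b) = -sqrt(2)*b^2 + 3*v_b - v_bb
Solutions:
 v(b) = C1*exp(b*(3 - sqrt(13))/2) + C2*exp(b*(3 + sqrt(13))/2) + sqrt(2)*b^2 - 6*sqrt(2)*b + 20*sqrt(2)


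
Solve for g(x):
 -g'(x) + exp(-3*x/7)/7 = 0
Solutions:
 g(x) = C1 - exp(-3*x/7)/3


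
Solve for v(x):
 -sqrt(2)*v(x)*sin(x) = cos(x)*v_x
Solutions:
 v(x) = C1*cos(x)^(sqrt(2))


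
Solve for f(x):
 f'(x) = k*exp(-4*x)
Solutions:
 f(x) = C1 - k*exp(-4*x)/4


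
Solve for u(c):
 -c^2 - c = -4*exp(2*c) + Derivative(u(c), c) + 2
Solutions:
 u(c) = C1 - c^3/3 - c^2/2 - 2*c + 2*exp(2*c)


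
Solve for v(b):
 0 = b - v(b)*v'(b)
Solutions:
 v(b) = -sqrt(C1 + b^2)
 v(b) = sqrt(C1 + b^2)


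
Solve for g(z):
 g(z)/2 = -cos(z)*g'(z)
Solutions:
 g(z) = C1*(sin(z) - 1)^(1/4)/(sin(z) + 1)^(1/4)


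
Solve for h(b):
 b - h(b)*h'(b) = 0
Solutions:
 h(b) = -sqrt(C1 + b^2)
 h(b) = sqrt(C1 + b^2)


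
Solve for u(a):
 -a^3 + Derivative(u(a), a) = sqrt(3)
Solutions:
 u(a) = C1 + a^4/4 + sqrt(3)*a


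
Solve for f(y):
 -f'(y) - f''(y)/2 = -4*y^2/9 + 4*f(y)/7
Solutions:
 f(y) = 7*y^2/9 - 49*y/18 + (C1*sin(sqrt(7)*y/7) + C2*cos(sqrt(7)*y/7))*exp(-y) + 245/72


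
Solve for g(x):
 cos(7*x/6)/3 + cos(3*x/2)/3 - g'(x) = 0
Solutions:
 g(x) = C1 + 2*sin(7*x/6)/7 + 2*sin(3*x/2)/9


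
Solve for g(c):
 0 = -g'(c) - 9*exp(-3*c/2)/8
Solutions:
 g(c) = C1 + 3*exp(-3*c/2)/4


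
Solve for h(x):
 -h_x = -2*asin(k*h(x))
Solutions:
 Integral(1/asin(_y*k), (_y, h(x))) = C1 + 2*x


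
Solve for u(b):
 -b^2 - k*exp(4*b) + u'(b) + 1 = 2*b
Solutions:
 u(b) = C1 + b^3/3 + b^2 - b + k*exp(4*b)/4


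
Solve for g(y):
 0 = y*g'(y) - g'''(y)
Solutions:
 g(y) = C1 + Integral(C2*airyai(y) + C3*airybi(y), y)


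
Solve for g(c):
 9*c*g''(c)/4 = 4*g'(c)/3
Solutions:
 g(c) = C1 + C2*c^(43/27)


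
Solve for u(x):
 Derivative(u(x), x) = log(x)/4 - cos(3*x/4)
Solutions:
 u(x) = C1 + x*log(x)/4 - x/4 - 4*sin(3*x/4)/3


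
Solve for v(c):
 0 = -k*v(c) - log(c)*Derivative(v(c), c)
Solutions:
 v(c) = C1*exp(-k*li(c))


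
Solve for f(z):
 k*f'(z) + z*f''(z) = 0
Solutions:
 f(z) = C1 + z^(1 - re(k))*(C2*sin(log(z)*Abs(im(k))) + C3*cos(log(z)*im(k)))


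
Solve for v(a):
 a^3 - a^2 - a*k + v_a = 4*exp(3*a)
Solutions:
 v(a) = C1 - a^4/4 + a^3/3 + a^2*k/2 + 4*exp(3*a)/3


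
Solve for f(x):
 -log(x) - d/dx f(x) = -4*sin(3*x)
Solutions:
 f(x) = C1 - x*log(x) + x - 4*cos(3*x)/3


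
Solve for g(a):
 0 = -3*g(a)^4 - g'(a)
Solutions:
 g(a) = (-3^(2/3) - 3*3^(1/6)*I)*(1/(C1 + 3*a))^(1/3)/6
 g(a) = (-3^(2/3) + 3*3^(1/6)*I)*(1/(C1 + 3*a))^(1/3)/6
 g(a) = (1/(C1 + 9*a))^(1/3)


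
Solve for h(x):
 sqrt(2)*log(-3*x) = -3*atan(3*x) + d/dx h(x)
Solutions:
 h(x) = C1 + sqrt(2)*x*(log(-x) - 1) + 3*x*atan(3*x) + sqrt(2)*x*log(3) - log(9*x^2 + 1)/2


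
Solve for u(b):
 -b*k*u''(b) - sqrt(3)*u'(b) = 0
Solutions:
 u(b) = C1 + b^(((re(k) - sqrt(3))*re(k) + im(k)^2)/(re(k)^2 + im(k)^2))*(C2*sin(sqrt(3)*log(b)*Abs(im(k))/(re(k)^2 + im(k)^2)) + C3*cos(sqrt(3)*log(b)*im(k)/(re(k)^2 + im(k)^2)))


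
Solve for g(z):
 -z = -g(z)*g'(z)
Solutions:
 g(z) = -sqrt(C1 + z^2)
 g(z) = sqrt(C1 + z^2)


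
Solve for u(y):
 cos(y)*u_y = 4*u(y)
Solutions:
 u(y) = C1*(sin(y)^2 + 2*sin(y) + 1)/(sin(y)^2 - 2*sin(y) + 1)


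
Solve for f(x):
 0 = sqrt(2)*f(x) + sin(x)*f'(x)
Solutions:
 f(x) = C1*(cos(x) + 1)^(sqrt(2)/2)/(cos(x) - 1)^(sqrt(2)/2)


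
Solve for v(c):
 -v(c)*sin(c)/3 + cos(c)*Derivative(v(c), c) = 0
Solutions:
 v(c) = C1/cos(c)^(1/3)


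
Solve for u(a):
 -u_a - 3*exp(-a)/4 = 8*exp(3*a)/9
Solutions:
 u(a) = C1 - 8*exp(3*a)/27 + 3*exp(-a)/4


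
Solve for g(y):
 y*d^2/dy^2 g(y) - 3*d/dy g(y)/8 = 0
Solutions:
 g(y) = C1 + C2*y^(11/8)


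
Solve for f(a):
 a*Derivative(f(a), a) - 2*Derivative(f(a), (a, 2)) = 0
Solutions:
 f(a) = C1 + C2*erfi(a/2)


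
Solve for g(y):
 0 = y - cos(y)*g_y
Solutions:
 g(y) = C1 + Integral(y/cos(y), y)


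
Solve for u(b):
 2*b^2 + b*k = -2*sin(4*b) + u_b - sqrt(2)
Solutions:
 u(b) = C1 + 2*b^3/3 + b^2*k/2 + sqrt(2)*b - cos(4*b)/2


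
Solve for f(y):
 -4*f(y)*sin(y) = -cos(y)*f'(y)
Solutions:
 f(y) = C1/cos(y)^4


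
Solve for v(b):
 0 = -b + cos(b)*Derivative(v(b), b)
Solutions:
 v(b) = C1 + Integral(b/cos(b), b)


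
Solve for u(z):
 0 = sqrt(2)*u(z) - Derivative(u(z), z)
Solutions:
 u(z) = C1*exp(sqrt(2)*z)


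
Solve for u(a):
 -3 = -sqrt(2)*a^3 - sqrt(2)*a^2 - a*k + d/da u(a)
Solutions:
 u(a) = C1 + sqrt(2)*a^4/4 + sqrt(2)*a^3/3 + a^2*k/2 - 3*a


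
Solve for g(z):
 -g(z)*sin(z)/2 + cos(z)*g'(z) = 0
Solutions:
 g(z) = C1/sqrt(cos(z))


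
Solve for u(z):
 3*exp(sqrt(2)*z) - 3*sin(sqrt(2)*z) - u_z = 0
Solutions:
 u(z) = C1 + 3*sqrt(2)*exp(sqrt(2)*z)/2 + 3*sqrt(2)*cos(sqrt(2)*z)/2


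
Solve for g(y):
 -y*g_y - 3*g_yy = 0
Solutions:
 g(y) = C1 + C2*erf(sqrt(6)*y/6)


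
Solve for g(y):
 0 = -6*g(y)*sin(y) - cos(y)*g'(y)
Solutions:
 g(y) = C1*cos(y)^6


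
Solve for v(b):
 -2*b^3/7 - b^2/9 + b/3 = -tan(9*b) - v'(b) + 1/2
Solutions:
 v(b) = C1 + b^4/14 + b^3/27 - b^2/6 + b/2 + log(cos(9*b))/9


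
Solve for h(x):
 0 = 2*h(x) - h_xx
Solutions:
 h(x) = C1*exp(-sqrt(2)*x) + C2*exp(sqrt(2)*x)


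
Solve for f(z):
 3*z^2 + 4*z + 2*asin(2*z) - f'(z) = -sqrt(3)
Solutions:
 f(z) = C1 + z^3 + 2*z^2 + 2*z*asin(2*z) + sqrt(3)*z + sqrt(1 - 4*z^2)


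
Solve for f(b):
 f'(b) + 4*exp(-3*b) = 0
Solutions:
 f(b) = C1 + 4*exp(-3*b)/3


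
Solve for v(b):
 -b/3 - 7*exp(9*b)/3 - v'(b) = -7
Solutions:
 v(b) = C1 - b^2/6 + 7*b - 7*exp(9*b)/27


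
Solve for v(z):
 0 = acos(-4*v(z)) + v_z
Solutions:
 Integral(1/acos(-4*_y), (_y, v(z))) = C1 - z


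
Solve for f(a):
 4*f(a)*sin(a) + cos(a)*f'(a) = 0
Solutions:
 f(a) = C1*cos(a)^4


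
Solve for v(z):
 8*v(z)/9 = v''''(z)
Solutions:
 v(z) = C1*exp(-2^(3/4)*sqrt(3)*z/3) + C2*exp(2^(3/4)*sqrt(3)*z/3) + C3*sin(2^(3/4)*sqrt(3)*z/3) + C4*cos(2^(3/4)*sqrt(3)*z/3)


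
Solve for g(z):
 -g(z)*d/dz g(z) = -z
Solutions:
 g(z) = -sqrt(C1 + z^2)
 g(z) = sqrt(C1 + z^2)


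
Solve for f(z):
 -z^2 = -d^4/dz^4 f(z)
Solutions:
 f(z) = C1 + C2*z + C3*z^2 + C4*z^3 + z^6/360


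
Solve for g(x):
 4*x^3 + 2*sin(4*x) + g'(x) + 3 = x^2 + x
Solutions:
 g(x) = C1 - x^4 + x^3/3 + x^2/2 - 3*x + cos(4*x)/2


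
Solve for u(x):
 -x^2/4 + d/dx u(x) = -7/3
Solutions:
 u(x) = C1 + x^3/12 - 7*x/3


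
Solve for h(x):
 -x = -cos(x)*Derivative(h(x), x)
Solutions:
 h(x) = C1 + Integral(x/cos(x), x)


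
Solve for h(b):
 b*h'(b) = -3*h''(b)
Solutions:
 h(b) = C1 + C2*erf(sqrt(6)*b/6)


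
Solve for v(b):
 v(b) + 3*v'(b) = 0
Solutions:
 v(b) = C1*exp(-b/3)


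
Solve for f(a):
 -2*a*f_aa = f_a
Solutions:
 f(a) = C1 + C2*sqrt(a)


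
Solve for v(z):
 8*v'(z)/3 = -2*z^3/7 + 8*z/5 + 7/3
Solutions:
 v(z) = C1 - 3*z^4/112 + 3*z^2/10 + 7*z/8


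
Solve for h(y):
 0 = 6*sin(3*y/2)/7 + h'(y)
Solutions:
 h(y) = C1 + 4*cos(3*y/2)/7


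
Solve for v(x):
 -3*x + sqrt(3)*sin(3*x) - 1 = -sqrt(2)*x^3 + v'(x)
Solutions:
 v(x) = C1 + sqrt(2)*x^4/4 - 3*x^2/2 - x - sqrt(3)*cos(3*x)/3


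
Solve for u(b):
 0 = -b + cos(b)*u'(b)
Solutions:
 u(b) = C1 + Integral(b/cos(b), b)


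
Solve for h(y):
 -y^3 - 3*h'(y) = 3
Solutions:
 h(y) = C1 - y^4/12 - y


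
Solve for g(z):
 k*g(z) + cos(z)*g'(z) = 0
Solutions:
 g(z) = C1*exp(k*(log(sin(z) - 1) - log(sin(z) + 1))/2)


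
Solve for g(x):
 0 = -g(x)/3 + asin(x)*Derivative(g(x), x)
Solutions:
 g(x) = C1*exp(Integral(1/asin(x), x)/3)


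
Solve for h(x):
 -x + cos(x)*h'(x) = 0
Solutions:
 h(x) = C1 + Integral(x/cos(x), x)


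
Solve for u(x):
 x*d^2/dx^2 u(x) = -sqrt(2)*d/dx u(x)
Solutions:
 u(x) = C1 + C2*x^(1 - sqrt(2))


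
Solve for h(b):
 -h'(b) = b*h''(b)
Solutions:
 h(b) = C1 + C2*log(b)


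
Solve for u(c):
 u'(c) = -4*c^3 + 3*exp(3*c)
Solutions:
 u(c) = C1 - c^4 + exp(3*c)


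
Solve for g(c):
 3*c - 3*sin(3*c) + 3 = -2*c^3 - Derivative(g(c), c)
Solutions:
 g(c) = C1 - c^4/2 - 3*c^2/2 - 3*c - cos(3*c)


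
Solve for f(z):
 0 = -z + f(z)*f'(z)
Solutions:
 f(z) = -sqrt(C1 + z^2)
 f(z) = sqrt(C1 + z^2)


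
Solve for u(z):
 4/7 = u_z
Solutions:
 u(z) = C1 + 4*z/7


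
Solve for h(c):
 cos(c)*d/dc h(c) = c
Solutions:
 h(c) = C1 + Integral(c/cos(c), c)


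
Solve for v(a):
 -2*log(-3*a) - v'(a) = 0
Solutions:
 v(a) = C1 - 2*a*log(-a) + 2*a*(1 - log(3))


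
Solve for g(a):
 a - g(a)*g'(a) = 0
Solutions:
 g(a) = -sqrt(C1 + a^2)
 g(a) = sqrt(C1 + a^2)


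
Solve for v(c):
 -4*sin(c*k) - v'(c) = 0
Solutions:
 v(c) = C1 + 4*cos(c*k)/k


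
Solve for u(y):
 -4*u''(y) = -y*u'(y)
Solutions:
 u(y) = C1 + C2*erfi(sqrt(2)*y/4)


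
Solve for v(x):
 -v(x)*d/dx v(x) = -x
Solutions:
 v(x) = -sqrt(C1 + x^2)
 v(x) = sqrt(C1 + x^2)


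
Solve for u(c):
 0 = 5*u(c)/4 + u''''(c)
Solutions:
 u(c) = (C1*sin(5^(1/4)*c/2) + C2*cos(5^(1/4)*c/2))*exp(-5^(1/4)*c/2) + (C3*sin(5^(1/4)*c/2) + C4*cos(5^(1/4)*c/2))*exp(5^(1/4)*c/2)


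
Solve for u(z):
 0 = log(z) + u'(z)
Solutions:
 u(z) = C1 - z*log(z) + z


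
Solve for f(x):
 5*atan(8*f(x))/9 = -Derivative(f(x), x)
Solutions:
 Integral(1/atan(8*_y), (_y, f(x))) = C1 - 5*x/9


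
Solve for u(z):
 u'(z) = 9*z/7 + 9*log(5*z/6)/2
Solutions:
 u(z) = C1 + 9*z^2/14 + 9*z*log(z)/2 - 9*z*log(6)/2 - 9*z/2 + 9*z*log(5)/2


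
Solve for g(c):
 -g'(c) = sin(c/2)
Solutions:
 g(c) = C1 + 2*cos(c/2)


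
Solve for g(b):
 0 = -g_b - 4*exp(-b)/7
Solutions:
 g(b) = C1 + 4*exp(-b)/7


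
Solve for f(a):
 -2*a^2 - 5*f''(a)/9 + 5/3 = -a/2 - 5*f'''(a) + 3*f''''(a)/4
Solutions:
 f(a) = C1 + C2*a + C3*exp(2*a*(15 - sqrt(210))/9) + C4*exp(2*a*(sqrt(210) + 15)/9) - 3*a^4/10 - 213*a^3/20 - 28119*a^2/100


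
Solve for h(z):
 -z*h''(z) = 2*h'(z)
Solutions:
 h(z) = C1 + C2/z


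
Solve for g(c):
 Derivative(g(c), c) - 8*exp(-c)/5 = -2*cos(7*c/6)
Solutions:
 g(c) = C1 - 12*sin(7*c/6)/7 - 8*exp(-c)/5


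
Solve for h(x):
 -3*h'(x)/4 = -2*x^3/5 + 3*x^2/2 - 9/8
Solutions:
 h(x) = C1 + 2*x^4/15 - 2*x^3/3 + 3*x/2


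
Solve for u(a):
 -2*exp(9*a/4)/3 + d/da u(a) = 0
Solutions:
 u(a) = C1 + 8*exp(9*a/4)/27


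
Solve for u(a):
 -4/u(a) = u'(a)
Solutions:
 u(a) = -sqrt(C1 - 8*a)
 u(a) = sqrt(C1 - 8*a)


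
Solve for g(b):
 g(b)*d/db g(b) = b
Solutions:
 g(b) = -sqrt(C1 + b^2)
 g(b) = sqrt(C1 + b^2)


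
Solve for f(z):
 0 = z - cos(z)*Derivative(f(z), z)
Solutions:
 f(z) = C1 + Integral(z/cos(z), z)
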